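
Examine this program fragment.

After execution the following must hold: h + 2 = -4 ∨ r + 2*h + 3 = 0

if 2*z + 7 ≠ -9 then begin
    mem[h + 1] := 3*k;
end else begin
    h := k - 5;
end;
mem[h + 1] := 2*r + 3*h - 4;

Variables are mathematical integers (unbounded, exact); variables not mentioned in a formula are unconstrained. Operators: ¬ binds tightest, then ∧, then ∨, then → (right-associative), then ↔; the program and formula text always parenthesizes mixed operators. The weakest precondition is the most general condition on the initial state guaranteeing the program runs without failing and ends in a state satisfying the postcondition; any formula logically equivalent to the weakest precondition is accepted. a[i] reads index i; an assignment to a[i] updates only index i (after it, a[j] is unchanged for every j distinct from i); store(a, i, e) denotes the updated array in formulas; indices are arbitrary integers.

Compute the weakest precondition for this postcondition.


Working backward. After the program, the postcondition h + 2 = -4 ∨ r + 2*h + 3 = 0 must hold; in canonical form it is h = -6 ∨ 2*h + r = -3.
Before mem[h + 1] := 2*r + 3*h - 4: h = -6 ∨ 2*h + r = -3
Then branch requires h = -6 ∨ 2*h + r = -3; else branch requires k = -1 ∨ 2*k + r = 7.
Before the if: (2*z ≠ -16 → (h = -6 ∨ 2*h + r = -3)) ∧ ((¬(2*z ≠ -16)) → (k = -1 ∨ 2*k + r = 7))
Answer: WP = (2*z ≠ -16 → (h = -6 ∨ 2*h + r = -3)) ∧ ((¬(2*z ≠ -16)) → (k = -1 ∨ 2*k + r = 7))


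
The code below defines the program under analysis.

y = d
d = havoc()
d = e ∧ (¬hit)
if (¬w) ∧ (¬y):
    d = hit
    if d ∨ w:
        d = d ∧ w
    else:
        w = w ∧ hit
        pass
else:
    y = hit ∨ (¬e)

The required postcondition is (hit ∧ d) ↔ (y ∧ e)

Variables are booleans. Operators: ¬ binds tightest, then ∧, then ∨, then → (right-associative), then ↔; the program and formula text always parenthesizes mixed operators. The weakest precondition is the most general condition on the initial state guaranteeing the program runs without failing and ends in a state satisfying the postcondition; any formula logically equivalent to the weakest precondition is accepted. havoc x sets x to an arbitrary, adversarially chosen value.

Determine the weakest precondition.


Working backward. After the program, (hit ∧ d) ↔ (y ∧ e) must hold.
Then branch requires ((hit ∨ w) → ((hit ∧ w) ↔ (y ∧ e))) ∧ ((¬(hit ∨ w)) → (hit ↔ (y ∧ e))); else branch requires (hit ∧ d) ↔ ((hit ∨ (¬e)) ∧ e).
Before the if: (((¬w) ∧ (¬y)) → (((hit ∨ w) → ((hit ∧ w) ↔ (y ∧ e))) ∧ ((¬(hit ∨ w)) → (hit ↔ (y ∧ e))))) ∧ ((¬((¬w) ∧ (¬y))) → ((hit ∧ d) ↔ ((hit ∨ (¬e)) ∧ e)))
Before d := e ∧ (¬hit): (((¬w) ∧ (¬y)) → (((hit ∨ w) → ((hit ∧ w) ↔ (y ∧ e))) ∧ ((¬(hit ∨ w)) → (hit ↔ (y ∧ e))))) ∧ ((¬((¬w) ∧ (¬y))) → (¬((hit ∨ (¬e)) ∧ e)))
Before havoc d: (((¬w) ∧ (¬y)) → (((hit ∨ w) → ((hit ∧ w) ↔ (y ∧ e))) ∧ ((¬(hit ∨ w)) → (hit ↔ (y ∧ e))))) ∧ ((¬((¬w) ∧ (¬y))) → (¬((hit ∨ (¬e)) ∧ e)))
Before y := d: (((¬w) ∧ (¬d)) → (((hit ∨ w) → ((hit ∧ w) ↔ (d ∧ e))) ∧ ((¬(hit ∨ w)) → (hit ↔ (d ∧ e))))) ∧ ((¬((¬w) ∧ (¬d))) → (¬((hit ∨ (¬e)) ∧ e)))
Answer: WP = (((¬w) ∧ (¬d)) → (((hit ∨ w) → ((hit ∧ w) ↔ (d ∧ e))) ∧ ((¬(hit ∨ w)) → (hit ↔ (d ∧ e))))) ∧ ((¬((¬w) ∧ (¬d))) → (¬((hit ∨ (¬e)) ∧ e)))


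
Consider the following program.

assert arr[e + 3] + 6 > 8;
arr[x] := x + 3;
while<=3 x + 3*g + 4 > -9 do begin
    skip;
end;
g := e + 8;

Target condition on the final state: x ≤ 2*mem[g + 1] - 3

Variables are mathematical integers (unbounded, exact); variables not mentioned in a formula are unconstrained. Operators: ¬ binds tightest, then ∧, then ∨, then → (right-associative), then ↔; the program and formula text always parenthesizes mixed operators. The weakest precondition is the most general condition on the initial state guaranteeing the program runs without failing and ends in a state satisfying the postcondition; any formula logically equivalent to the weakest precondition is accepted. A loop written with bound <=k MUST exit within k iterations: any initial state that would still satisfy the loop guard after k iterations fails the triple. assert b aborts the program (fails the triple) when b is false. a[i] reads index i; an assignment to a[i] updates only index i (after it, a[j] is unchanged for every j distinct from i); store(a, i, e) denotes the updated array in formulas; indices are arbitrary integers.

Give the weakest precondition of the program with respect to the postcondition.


Working backward. After the program, x ≤ 2*mem[g + 1] - 3 must hold.
Before g := e + 8: x ≤ 2*mem[e + 9] - 3
Before the loop (bound <=3), unroll the exhaustion recursion (WP_0 = exit-now case; WP_j = one more guarded iteration, up to j = 3):
  WP_0: (¬(3*g + x > -13)) ∧ x ≤ 2*mem[e + 9] - 3
  WP_1: (3*g + x > -13 → ((¬(3*g + x > -13)) ∧ x ≤ 2*mem[e + 9] - 3)) ∧ ((¬(3*g + x > -13)) → x ≤ 2*mem[e + 9] - 3)
  WP_2: (3*g + x > -13 → ((3*g + x > -13 → ((¬(3*g + x > -13)) ∧ x ≤ 2*mem[e + 9] - 3)) ∧ ((¬(3*g + x > -13)) → x ≤ 2*mem[e + 9] - 3))) ∧ ((¬(3*g + x > -13)) → x ≤ 2*mem[e + 9] - 3)
  WP_3: (3*g + x > -13 → ((3*g + x > -13 → ((3*g + x > -13 → ((¬(3*g + x > -13)) ∧ x ≤ 2*mem[e + 9] - 3)) ∧ ((¬(3*g + x > -13)) → x ≤ 2*mem[e + 9] - 3))) ∧ ((¬(3*g + x > -13)) → x ≤ 2*mem[e + 9] - 3))) ∧ ((¬(3*g + x > -13)) → x ≤ 2*mem[e + 9] - 3)
So before the loop: (3*g + x > -13 → ((3*g + x > -13 → ((3*g + x > -13 → ((¬(3*g + x > -13)) ∧ x ≤ 2*mem[e + 9] - 3)) ∧ ((¬(3*g + x > -13)) → x ≤ 2*mem[e + 9] - 3))) ∧ ((¬(3*g + x > -13)) → x ≤ 2*mem[e + 9] - 3))) ∧ ((¬(3*g + x > -13)) → x ≤ 2*mem[e + 9] - 3)
Before arr[x] := x + 3: (3*g + x > -13 → ((3*g + x > -13 → ((3*g + x > -13 → ((¬(3*g + x > -13)) ∧ x ≤ 2*mem[e + 9] - 3)) ∧ ((¬(3*g + x > -13)) → x ≤ 2*mem[e + 9] - 3))) ∧ ((¬(3*g + x > -13)) → x ≤ 2*mem[e + 9] - 3))) ∧ ((¬(3*g + x > -13)) → x ≤ 2*mem[e + 9] - 3)
Before assert arr[e + 3] + 6 > 8: arr[e + 3] > 2 ∧ (3*g + x > -13 → ((3*g + x > -13 → ((3*g + x > -13 → ((¬(3*g + x > -13)) ∧ x ≤ 2*mem[e + 9] - 3)) ∧ ((¬(3*g + x > -13)) → x ≤ 2*mem[e + 9] - 3))) ∧ ((¬(3*g + x > -13)) → x ≤ 2*mem[e + 9] - 3))) ∧ ((¬(3*g + x > -13)) → x ≤ 2*mem[e + 9] - 3)
Answer: WP = arr[e + 3] > 2 ∧ (3*g + x > -13 → ((3*g + x > -13 → ((3*g + x > -13 → ((¬(3*g + x > -13)) ∧ x ≤ 2*mem[e + 9] - 3)) ∧ ((¬(3*g + x > -13)) → x ≤ 2*mem[e + 9] - 3))) ∧ ((¬(3*g + x > -13)) → x ≤ 2*mem[e + 9] - 3))) ∧ ((¬(3*g + x > -13)) → x ≤ 2*mem[e + 9] - 3)


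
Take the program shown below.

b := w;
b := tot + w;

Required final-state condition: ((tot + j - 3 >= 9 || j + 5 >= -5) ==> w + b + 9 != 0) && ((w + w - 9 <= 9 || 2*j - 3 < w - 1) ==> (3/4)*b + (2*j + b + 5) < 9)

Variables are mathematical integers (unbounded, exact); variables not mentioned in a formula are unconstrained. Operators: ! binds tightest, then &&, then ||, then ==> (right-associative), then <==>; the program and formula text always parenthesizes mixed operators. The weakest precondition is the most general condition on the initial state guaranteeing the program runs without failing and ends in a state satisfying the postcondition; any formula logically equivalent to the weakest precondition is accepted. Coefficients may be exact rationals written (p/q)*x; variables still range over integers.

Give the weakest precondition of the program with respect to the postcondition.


Working backward. After the program, the postcondition ((tot + j - 3 >= 9 || j + 5 >= -5) ==> w + b + 9 != 0) && ((w + w - 9 <= 9 || 2*j - 3 < w - 1) ==> (3/4)*b + (2*j + b + 5) < 9) must hold; in canonical form it is ((j + tot >= 12 || j >= -10) ==> b + w != -9) && ((2*w <= 18 || 2*j < w + 2) ==> (7/4)*b + 2*j < 4).
Before b := tot + w: ((j + tot >= 12 || j >= -10) ==> tot + 2*w != -9) && ((2*w <= 18 || 2*j < w + 2) ==> 2*j + (7/4)*tot + (7/4)*w < 4)
Before b := w: ((j + tot >= 12 || j >= -10) ==> tot + 2*w != -9) && ((2*w <= 18 || 2*j < w + 2) ==> 2*j + (7/4)*tot + (7/4)*w < 4)
Answer: WP = ((j + tot >= 12 || j >= -10) ==> tot + 2*w != -9) && ((2*w <= 18 || 2*j < w + 2) ==> 2*j + (7/4)*tot + (7/4)*w < 4)


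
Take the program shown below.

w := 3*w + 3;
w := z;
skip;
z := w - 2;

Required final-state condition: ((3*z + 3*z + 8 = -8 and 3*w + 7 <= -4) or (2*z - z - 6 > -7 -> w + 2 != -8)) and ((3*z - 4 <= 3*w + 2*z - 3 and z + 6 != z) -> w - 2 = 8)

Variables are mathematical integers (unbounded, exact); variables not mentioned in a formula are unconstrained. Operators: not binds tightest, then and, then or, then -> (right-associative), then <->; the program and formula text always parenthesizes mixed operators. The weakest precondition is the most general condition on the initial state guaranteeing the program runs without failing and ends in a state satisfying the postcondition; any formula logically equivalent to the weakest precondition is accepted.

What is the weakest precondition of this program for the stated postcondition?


Working backward. After the program, the postcondition ((3*z + 3*z + 8 = -8 and 3*w + 7 <= -4) or (2*z - z - 6 > -7 -> w + 2 != -8)) and ((3*z - 4 <= 3*w + 2*z - 3 and z + 6 != z) -> w - 2 = 8) must hold; in canonical form it is ((6*z = -16 and 3*w <= -11) or (z > -1 -> w != -10)) and (z <= 3*w + 1 -> w = 10).
Before z := w - 2: ((6*w = -4 and 3*w <= -11) or (w > 1 -> w != -10)) and (2*w >= -3 -> w = 10)
Before skip: ((6*w = -4 and 3*w <= -11) or (w > 1 -> w != -10)) and (2*w >= -3 -> w = 10)
Before w := z: ((6*z = -4 and 3*z <= -11) or (z > 1 -> z != -10)) and (2*z >= -3 -> z = 10)
Before w := 3*w + 3: ((6*z = -4 and 3*z <= -11) or (z > 1 -> z != -10)) and (2*z >= -3 -> z = 10)
Answer: WP = ((6*z = -4 and 3*z <= -11) or (z > 1 -> z != -10)) and (2*z >= -3 -> z = 10)


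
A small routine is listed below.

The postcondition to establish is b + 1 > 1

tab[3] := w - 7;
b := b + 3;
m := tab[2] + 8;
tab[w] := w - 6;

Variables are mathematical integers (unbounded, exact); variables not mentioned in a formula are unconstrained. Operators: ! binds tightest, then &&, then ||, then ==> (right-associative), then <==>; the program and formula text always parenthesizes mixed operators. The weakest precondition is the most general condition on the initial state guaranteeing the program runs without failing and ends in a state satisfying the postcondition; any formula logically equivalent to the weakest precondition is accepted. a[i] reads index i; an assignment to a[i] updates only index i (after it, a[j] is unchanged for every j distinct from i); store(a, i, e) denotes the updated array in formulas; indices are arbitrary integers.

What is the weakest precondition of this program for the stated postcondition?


Working backward. After the program, the postcondition b + 1 > 1 must hold; in canonical form it is b > 0.
Before tab[w] := w - 6: b > 0
Before m := tab[2] + 8: b > 0
Before b := b + 3: b > -3
Before tab[3] := w - 7: b > -3
Answer: WP = b > -3


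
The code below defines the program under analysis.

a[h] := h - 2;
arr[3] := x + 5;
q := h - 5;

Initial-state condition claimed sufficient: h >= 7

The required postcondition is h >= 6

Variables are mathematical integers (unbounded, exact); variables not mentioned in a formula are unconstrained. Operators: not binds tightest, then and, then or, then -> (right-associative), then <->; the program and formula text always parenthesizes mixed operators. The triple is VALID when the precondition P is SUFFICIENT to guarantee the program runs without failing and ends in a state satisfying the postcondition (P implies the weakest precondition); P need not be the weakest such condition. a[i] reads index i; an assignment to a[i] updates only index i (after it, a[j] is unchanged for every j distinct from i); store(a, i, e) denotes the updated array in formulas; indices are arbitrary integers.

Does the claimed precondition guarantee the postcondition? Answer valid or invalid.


Working backward. After the program, h >= 6 must hold.
Before q := h - 5: h >= 6
Before arr[3] := x + 5: h >= 6
Before a[h] := h - 2: h >= 6
The weakest precondition is h >= 6.
Check whether h >= 7 implies it.
Every state satisfying the precondition satisfies the weakest precondition: the implication holds.
Answer: valid


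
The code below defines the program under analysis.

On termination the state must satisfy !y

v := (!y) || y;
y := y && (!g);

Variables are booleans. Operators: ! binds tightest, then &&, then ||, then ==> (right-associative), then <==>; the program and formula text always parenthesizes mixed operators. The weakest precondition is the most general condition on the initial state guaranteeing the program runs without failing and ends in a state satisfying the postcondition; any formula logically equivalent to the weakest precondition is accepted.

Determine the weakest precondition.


Working backward. After the program, !y must hold.
Before y := y && (!g): !(y && (!g))
Before v := (!y) || y: !(y && (!g))
Answer: WP = !(y && (!g))


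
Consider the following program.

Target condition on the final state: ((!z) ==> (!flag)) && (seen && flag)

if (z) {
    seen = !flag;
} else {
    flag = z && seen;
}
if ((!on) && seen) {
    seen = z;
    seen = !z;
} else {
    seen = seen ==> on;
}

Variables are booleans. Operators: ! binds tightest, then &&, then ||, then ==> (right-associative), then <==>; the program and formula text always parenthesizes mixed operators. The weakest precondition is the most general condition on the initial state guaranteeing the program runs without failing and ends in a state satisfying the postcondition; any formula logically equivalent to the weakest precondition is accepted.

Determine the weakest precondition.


Working backward. After the program, the postcondition ((!z) ==> (!flag)) && (seen && flag) must hold; in canonical form it is ((!z) ==> (!flag)) && seen && flag.
Then branch requires ((!z) ==> (!flag)) && (!z) && flag; else branch requires ((!z) ==> (!flag)) && (seen ==> on) && flag.
Before the if: (((!on) && seen) ==> (((!z) ==> (!flag)) && (!z) && flag)) && ((!((!on) && seen)) ==> (((!z) ==> (!flag)) && (seen ==> on) && flag))
Then branch requires (((!on) && (!flag)) ==> (((!z) ==> (!flag)) && (!z) && flag)) && ((!((!on) && (!flag))) ==> (((!z) ==> (!flag)) && ((!flag) ==> on) && flag)); else branch requires (!((!on) && seen)) && ((!((!on) && seen)) ==> (((!z) ==> (!(z && seen))) && (seen ==> on) && z && seen)).
Before the if: (z ==> ((((!on) && (!flag)) ==> (((!z) ==> (!flag)) && (!z) && flag)) && ((!((!on) && (!flag))) ==> (((!z) ==> (!flag)) && ((!flag) ==> on) && flag)))) && ((!z) ==> ((!((!on) && seen)) && ((!((!on) && seen)) ==> (((!z) ==> (!(z && seen))) && (seen ==> on) && z && seen))))
Answer: WP = (z ==> ((((!on) && (!flag)) ==> (((!z) ==> (!flag)) && (!z) && flag)) && ((!((!on) && (!flag))) ==> (((!z) ==> (!flag)) && ((!flag) ==> on) && flag)))) && ((!z) ==> ((!((!on) && seen)) && ((!((!on) && seen)) ==> (((!z) ==> (!(z && seen))) && (seen ==> on) && z && seen))))


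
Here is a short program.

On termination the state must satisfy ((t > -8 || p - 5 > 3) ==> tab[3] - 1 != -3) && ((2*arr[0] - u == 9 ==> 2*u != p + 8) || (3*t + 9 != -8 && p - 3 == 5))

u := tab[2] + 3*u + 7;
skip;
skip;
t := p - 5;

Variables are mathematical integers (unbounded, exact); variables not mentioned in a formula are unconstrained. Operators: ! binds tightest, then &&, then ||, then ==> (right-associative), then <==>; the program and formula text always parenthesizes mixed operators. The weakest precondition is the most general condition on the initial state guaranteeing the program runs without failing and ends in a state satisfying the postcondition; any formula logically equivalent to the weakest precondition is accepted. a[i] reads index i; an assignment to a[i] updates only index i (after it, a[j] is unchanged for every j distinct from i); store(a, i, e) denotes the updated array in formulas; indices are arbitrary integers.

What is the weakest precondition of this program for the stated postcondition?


Working backward. After the program, the postcondition ((t > -8 || p - 5 > 3) ==> tab[3] - 1 != -3) && ((2*arr[0] - u == 9 ==> 2*u != p + 8) || (3*t + 9 != -8 && p - 3 == 5)) must hold; in canonical form it is ((t > -8 || p > 8) ==> tab[3] != -2) && ((2*arr[0] == u + 9 ==> 2*u != p + 8) || (3*t != -17 && p == 8)).
Before t := p - 5: ((p > -3 || p > 8) ==> tab[3] != -2) && ((2*arr[0] == u + 9 ==> 2*u != p + 8) || (3*p != -2 && p == 8))
Before skip: ((p > -3 || p > 8) ==> tab[3] != -2) && ((2*arr[0] == u + 9 ==> 2*u != p + 8) || (3*p != -2 && p == 8))
Before skip: ((p > -3 || p > 8) ==> tab[3] != -2) && ((2*arr[0] == u + 9 ==> 2*u != p + 8) || (3*p != -2 && p == 8))
Before u := tab[2] + 3*u + 7: ((p > -3 || p > 8) ==> tab[3] != -2) && ((2*arr[0] == tab[2] + 3*u + 16 ==> 2*tab[2] + 6*u != p - 6) || (3*p != -2 && p == 8))
Answer: WP = ((p > -3 || p > 8) ==> tab[3] != -2) && ((2*arr[0] == tab[2] + 3*u + 16 ==> 2*tab[2] + 6*u != p - 6) || (3*p != -2 && p == 8))


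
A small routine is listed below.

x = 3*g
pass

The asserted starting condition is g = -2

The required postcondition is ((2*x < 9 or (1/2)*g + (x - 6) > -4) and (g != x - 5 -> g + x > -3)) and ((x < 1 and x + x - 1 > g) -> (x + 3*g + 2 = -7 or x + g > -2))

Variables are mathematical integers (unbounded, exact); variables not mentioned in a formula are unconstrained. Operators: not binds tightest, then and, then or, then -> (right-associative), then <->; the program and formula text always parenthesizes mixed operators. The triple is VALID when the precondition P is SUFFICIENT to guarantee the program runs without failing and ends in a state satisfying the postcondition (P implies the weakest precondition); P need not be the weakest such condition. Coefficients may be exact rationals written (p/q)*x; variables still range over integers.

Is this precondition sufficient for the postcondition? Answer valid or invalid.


Working backward. After the program, the postcondition ((2*x < 9 or (1/2)*g + (x - 6) > -4) and (g != x - 5 -> g + x > -3)) and ((x < 1 and x + x - 1 > g) -> (x + 3*g + 2 = -7 or x + g > -2)) must hold; in canonical form it is (2*x < 9 or (1/2)*g + x > 2) and (g != x - 5 -> g + x > -3) and ((x < 1 and 2*x > g + 1) -> (3*g + x = -9 or g + x > -2)).
Before skip: (2*x < 9 or (1/2)*g + x > 2) and (g != x - 5 -> g + x > -3) and ((x < 1 and 2*x > g + 1) -> (3*g + x = -9 or g + x > -2))
Before x := 3*g: (6*g < 9 or (7/2)*g > 2) and (2*g != 5 -> 4*g > -3) and ((3*g < 1 and 5*g > 1) -> (6*g = -9 or 4*g > -2))
The weakest precondition is (6*g < 9 or (7/2)*g > 2) and (2*g != 5 -> 4*g > -3) and ((3*g < 1 and 5*g > 1) -> (6*g = -9 or 4*g > -2)).
Check whether g = -2 implies it.
Countermodel: at the initial state g = -2, the precondition holds but the weakest precondition fails.
Answer: invalid


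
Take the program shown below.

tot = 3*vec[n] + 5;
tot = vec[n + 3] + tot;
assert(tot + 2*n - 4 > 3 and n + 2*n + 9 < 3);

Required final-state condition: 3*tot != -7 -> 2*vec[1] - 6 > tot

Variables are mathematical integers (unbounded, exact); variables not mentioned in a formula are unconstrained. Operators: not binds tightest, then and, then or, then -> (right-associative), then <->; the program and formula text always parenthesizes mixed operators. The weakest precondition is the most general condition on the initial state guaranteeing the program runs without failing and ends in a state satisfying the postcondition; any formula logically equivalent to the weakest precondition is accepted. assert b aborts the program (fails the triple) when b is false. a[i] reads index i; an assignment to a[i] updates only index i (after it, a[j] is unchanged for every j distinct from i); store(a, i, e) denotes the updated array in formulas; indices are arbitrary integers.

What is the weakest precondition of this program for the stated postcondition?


Working backward. After the program, the postcondition 3*tot != -7 -> 2*vec[1] - 6 > tot must hold; in canonical form it is 3*tot != -7 -> 2*vec[1] > tot + 6.
Before assert tot + 2*n - 4 > 3 and n + 2*n + 9 < 3: 2*n + tot > 7 and 3*n < -6 and (3*tot != -7 -> 2*vec[1] > tot + 6)
Before tot := vec[n + 3] + tot: vec[n + 3] + 2*n + tot > 7 and 3*n < -6 and (3*vec[n + 3] + 3*tot != -7 -> 2*vec[1] > vec[n + 3] + tot + 6)
Before tot := 3*vec[n] + 5: vec[n + 3] + 3*vec[n] + 2*n > 2 and 3*n < -6 and (3*vec[n + 3] + 9*vec[n] != -22 -> 2*vec[1] > vec[n + 3] + 3*vec[n] + 11)
Answer: WP = vec[n + 3] + 3*vec[n] + 2*n > 2 and 3*n < -6 and (3*vec[n + 3] + 9*vec[n] != -22 -> 2*vec[1] > vec[n + 3] + 3*vec[n] + 11)


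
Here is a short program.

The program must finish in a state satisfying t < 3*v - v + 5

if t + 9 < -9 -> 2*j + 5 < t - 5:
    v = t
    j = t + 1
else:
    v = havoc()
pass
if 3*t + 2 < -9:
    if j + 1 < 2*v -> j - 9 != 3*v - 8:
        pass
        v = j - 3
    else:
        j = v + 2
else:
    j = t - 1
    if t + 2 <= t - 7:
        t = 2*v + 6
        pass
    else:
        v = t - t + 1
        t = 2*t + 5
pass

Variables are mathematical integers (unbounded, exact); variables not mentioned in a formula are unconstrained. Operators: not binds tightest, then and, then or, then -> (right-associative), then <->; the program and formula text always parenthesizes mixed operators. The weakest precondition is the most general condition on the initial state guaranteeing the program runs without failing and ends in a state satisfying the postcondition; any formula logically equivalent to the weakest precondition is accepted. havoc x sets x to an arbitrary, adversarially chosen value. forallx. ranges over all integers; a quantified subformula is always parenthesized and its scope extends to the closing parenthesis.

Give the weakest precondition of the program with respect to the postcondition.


Working backward. After the program, the postcondition t < 3*v - v + 5 must hold; in canonical form it is t < 2*v + 5.
Before skip: t < 2*v + 5
Then branch requires ((j < 2*v - 1 -> j != 3*v + 1) -> t < 2*j - 1) and ((not (j < 2*v - 1 -> j != 3*v + 1)) -> t < 2*v + 5); else branch requires 2*t < 2.
Before the if: (3*t < -11 -> (((j < 2*v - 1 -> j != 3*v + 1) -> t < 2*j - 1) and ((not (j < 2*v - 1 -> j != 3*v + 1)) -> t < 2*v + 5))) and ((not (3*t < -11)) -> 2*t < 2)
Before skip: (3*t < -11 -> (((j < 2*v - 1 -> j != 3*v + 1) -> t < 2*j - 1) and ((not (j < 2*v - 1 -> j != 3*v + 1)) -> t < 2*v + 5))) and ((not (3*t < -11)) -> 2*t < 2)
Then branch requires (3*t < -11 -> (((t > 2 -> 2*t != 0) -> t > -1) and ((not (t > 2 -> 2*t != 0)) -> t > -5))) and ((not (3*t < -11)) -> 2*t < 2); else branch requires forall v_1. ((3*t < -11 -> (((j < 2*v_1 - 1 -> j != 3*v_1 + 1) -> t < 2*j - 1) and ((not (j < 2*v_1 - 1 -> j != 3*v_1 + 1)) -> t < 2*v_1 + 5))) and ((not (3*t < -11)) -> 2*t < 2)).
Before the if: ((t < -18 -> 2*j < t - 10) -> ((3*t < -11 -> (((t > 2 -> 2*t != 0) -> t > -1) and ((not (t > 2 -> 2*t != 0)) -> t > -5))) and ((not (3*t < -11)) -> 2*t < 2))) and ((not (t < -18 -> 2*j < t - 10)) -> (forall v_1. ((3*t < -11 -> (((j < 2*v_1 - 1 -> j != 3*v_1 + 1) -> t < 2*j - 1) and ((not (j < 2*v_1 - 1 -> j != 3*v_1 + 1)) -> t < 2*v_1 + 5))) and ((not (3*t < -11)) -> 2*t < 2))))
Answer: WP = ((t < -18 -> 2*j < t - 10) -> ((3*t < -11 -> (((t > 2 -> 2*t != 0) -> t > -1) and ((not (t > 2 -> 2*t != 0)) -> t > -5))) and ((not (3*t < -11)) -> 2*t < 2))) and ((not (t < -18 -> 2*j < t - 10)) -> (forall v_1. ((3*t < -11 -> (((j < 2*v_1 - 1 -> j != 3*v_1 + 1) -> t < 2*j - 1) and ((not (j < 2*v_1 - 1 -> j != 3*v_1 + 1)) -> t < 2*v_1 + 5))) and ((not (3*t < -11)) -> 2*t < 2))))


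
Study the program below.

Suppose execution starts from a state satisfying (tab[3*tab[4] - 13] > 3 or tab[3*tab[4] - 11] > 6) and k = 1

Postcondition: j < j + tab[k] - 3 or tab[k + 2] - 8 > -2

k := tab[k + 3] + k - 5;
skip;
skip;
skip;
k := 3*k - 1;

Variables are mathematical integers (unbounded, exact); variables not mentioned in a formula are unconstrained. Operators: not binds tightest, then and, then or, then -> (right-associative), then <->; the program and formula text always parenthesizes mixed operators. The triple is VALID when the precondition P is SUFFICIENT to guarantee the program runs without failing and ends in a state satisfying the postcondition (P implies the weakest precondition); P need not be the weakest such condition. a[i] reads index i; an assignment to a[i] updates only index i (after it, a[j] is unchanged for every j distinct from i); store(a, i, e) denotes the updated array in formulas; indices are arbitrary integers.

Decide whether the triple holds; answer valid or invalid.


Working backward. After the program, the postcondition j < j + tab[k] - 3 or tab[k + 2] - 8 > -2 must hold; in canonical form it is tab[k] > 3 or tab[k + 2] > 6.
Before k := 3*k - 1: tab[3*k - 1] > 3 or tab[3*k + 1] > 6
Before skip: tab[3*k - 1] > 3 or tab[3*k + 1] > 6
Before skip: tab[3*k - 1] > 3 or tab[3*k + 1] > 6
Before skip: tab[3*k - 1] > 3 or tab[3*k + 1] > 6
Before k := tab[k + 3] + k - 5: tab[3*tab[k + 3] + 3*k - 16] > 3 or tab[3*tab[k + 3] + 3*k - 14] > 6
The weakest precondition is tab[3*tab[k + 3] + 3*k - 16] > 3 or tab[3*tab[k + 3] + 3*k - 14] > 6.
Check whether (tab[3*tab[4] - 13] > 3 or tab[3*tab[4] - 11] > 6) and k = 1 implies it.
Every state satisfying the precondition satisfies the weakest precondition: the implication holds.
Answer: valid


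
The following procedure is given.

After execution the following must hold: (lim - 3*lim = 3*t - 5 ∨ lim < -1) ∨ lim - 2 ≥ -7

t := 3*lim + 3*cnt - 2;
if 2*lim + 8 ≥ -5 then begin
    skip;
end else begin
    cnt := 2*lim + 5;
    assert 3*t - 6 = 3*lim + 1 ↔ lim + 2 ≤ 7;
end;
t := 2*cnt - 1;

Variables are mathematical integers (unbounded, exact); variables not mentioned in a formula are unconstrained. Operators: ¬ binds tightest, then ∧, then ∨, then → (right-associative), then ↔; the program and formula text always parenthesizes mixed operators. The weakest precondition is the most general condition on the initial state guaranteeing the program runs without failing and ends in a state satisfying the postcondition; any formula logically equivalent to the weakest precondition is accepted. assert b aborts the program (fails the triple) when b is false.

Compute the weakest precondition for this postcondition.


Working backward. After the program, the postcondition (lim - 3*lim = 3*t - 5 ∨ lim < -1) ∨ lim - 2 ≥ -7 must hold; in canonical form it is 2*lim + 3*t = 5 ∨ lim < -1 ∨ lim ≥ -5.
Before t := 2*cnt - 1: 6*cnt + 2*lim = 8 ∨ lim < -1 ∨ lim ≥ -5
Then branch requires 6*cnt + 2*lim = 8 ∨ lim < -1 ∨ lim ≥ -5; else branch requires (3*t = 3*lim + 7 ↔ lim ≤ 5) ∧ (14*lim = -22 ∨ lim < -1 ∨ lim ≥ -5).
Before the if: (2*lim ≥ -13 → (6*cnt + 2*lim = 8 ∨ lim < -1 ∨ lim ≥ -5)) ∧ ((¬(2*lim ≥ -13)) → ((3*t = 3*lim + 7 ↔ lim ≤ 5) ∧ (14*lim = -22 ∨ lim < -1 ∨ lim ≥ -5)))
Before t := 3*lim + 3*cnt - 2: (2*lim ≥ -13 → (6*cnt + 2*lim = 8 ∨ lim < -1 ∨ lim ≥ -5)) ∧ ((¬(2*lim ≥ -13)) → ((9*cnt + 6*lim = 13 ↔ lim ≤ 5) ∧ (14*lim = -22 ∨ lim < -1 ∨ lim ≥ -5)))
Answer: WP = (2*lim ≥ -13 → (6*cnt + 2*lim = 8 ∨ lim < -1 ∨ lim ≥ -5)) ∧ ((¬(2*lim ≥ -13)) → ((9*cnt + 6*lim = 13 ↔ lim ≤ 5) ∧ (14*lim = -22 ∨ lim < -1 ∨ lim ≥ -5)))


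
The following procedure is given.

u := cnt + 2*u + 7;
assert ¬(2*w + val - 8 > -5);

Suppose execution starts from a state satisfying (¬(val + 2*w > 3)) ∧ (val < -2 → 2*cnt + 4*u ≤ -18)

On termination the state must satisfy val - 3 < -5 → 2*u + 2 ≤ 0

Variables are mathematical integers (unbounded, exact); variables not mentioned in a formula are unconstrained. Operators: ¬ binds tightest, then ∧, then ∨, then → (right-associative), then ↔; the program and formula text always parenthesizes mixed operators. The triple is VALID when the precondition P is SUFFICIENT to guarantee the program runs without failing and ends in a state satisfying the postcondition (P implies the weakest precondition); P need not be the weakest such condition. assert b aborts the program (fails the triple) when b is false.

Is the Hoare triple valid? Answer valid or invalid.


Working backward. After the program, the postcondition val - 3 < -5 → 2*u + 2 ≤ 0 must hold; in canonical form it is val < -2 → 2*u ≤ -2.
Before assert ¬(2*w + val - 8 > -5): (¬(val + 2*w > 3)) ∧ (val < -2 → 2*u ≤ -2)
Before u := cnt + 2*u + 7: (¬(val + 2*w > 3)) ∧ (val < -2 → 2*cnt + 4*u ≤ -16)
The weakest precondition is (¬(val + 2*w > 3)) ∧ (val < -2 → 2*cnt + 4*u ≤ -16).
Check whether (¬(val + 2*w > 3)) ∧ (val < -2 → 2*cnt + 4*u ≤ -18) implies it.
Every state satisfying the precondition satisfies the weakest precondition: the implication holds.
Answer: valid


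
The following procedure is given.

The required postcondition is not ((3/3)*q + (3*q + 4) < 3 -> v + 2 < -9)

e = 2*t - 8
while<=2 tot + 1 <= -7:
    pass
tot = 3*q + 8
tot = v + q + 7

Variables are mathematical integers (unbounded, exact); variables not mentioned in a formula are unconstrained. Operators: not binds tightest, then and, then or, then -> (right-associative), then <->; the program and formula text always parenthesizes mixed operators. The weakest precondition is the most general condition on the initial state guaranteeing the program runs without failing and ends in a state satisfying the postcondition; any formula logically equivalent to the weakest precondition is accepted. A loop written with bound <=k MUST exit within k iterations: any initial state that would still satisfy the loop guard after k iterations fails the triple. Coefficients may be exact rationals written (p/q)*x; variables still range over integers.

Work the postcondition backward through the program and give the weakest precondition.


Working backward. After the program, the postcondition not ((3/3)*q + (3*q + 4) < 3 -> v + 2 < -9) must hold; in canonical form it is not (4*q < -1 -> v < -11).
Before tot := v + q + 7: not (4*q < -1 -> v < -11)
Before tot := 3*q + 8: not (4*q < -1 -> v < -11)
Before the loop (bound <=2), unroll the exhaustion recursion (WP_0 = exit-now case; WP_j = one more guarded iteration, up to j = 2):
  WP_0: (not (tot <= -8)) and (not (4*q < -1 -> v < -11))
  WP_1: (tot <= -8 -> ((not (tot <= -8)) and (not (4*q < -1 -> v < -11)))) and ((not (tot <= -8)) -> (not (4*q < -1 -> v < -11)))
  WP_2: (tot <= -8 -> ((tot <= -8 -> ((not (tot <= -8)) and (not (4*q < -1 -> v < -11)))) and ((not (tot <= -8)) -> (not (4*q < -1 -> v < -11))))) and ((not (tot <= -8)) -> (not (4*q < -1 -> v < -11)))
So before the loop: (tot <= -8 -> ((tot <= -8 -> ((not (tot <= -8)) and (not (4*q < -1 -> v < -11)))) and ((not (tot <= -8)) -> (not (4*q < -1 -> v < -11))))) and ((not (tot <= -8)) -> (not (4*q < -1 -> v < -11)))
Before e := 2*t - 8: (tot <= -8 -> ((tot <= -8 -> ((not (tot <= -8)) and (not (4*q < -1 -> v < -11)))) and ((not (tot <= -8)) -> (not (4*q < -1 -> v < -11))))) and ((not (tot <= -8)) -> (not (4*q < -1 -> v < -11)))
Answer: WP = (tot <= -8 -> ((tot <= -8 -> ((not (tot <= -8)) and (not (4*q < -1 -> v < -11)))) and ((not (tot <= -8)) -> (not (4*q < -1 -> v < -11))))) and ((not (tot <= -8)) -> (not (4*q < -1 -> v < -11)))


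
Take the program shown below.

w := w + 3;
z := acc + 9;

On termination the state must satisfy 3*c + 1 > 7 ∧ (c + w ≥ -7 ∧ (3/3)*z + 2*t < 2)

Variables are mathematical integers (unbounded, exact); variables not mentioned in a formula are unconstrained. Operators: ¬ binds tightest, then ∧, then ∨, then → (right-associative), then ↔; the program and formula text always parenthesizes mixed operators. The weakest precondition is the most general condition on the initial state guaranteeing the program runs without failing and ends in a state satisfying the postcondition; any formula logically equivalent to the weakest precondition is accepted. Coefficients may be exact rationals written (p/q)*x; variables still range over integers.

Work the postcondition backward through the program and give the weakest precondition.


Working backward. After the program, the postcondition 3*c + 1 > 7 ∧ (c + w ≥ -7 ∧ (3/3)*z + 2*t < 2) must hold; in canonical form it is 3*c > 6 ∧ c + w ≥ -7 ∧ 2*t + z < 2.
Before z := acc + 9: 3*c > 6 ∧ c + w ≥ -7 ∧ acc + 2*t < -7
Before w := w + 3: 3*c > 6 ∧ c + w ≥ -10 ∧ acc + 2*t < -7
Answer: WP = 3*c > 6 ∧ c + w ≥ -10 ∧ acc + 2*t < -7


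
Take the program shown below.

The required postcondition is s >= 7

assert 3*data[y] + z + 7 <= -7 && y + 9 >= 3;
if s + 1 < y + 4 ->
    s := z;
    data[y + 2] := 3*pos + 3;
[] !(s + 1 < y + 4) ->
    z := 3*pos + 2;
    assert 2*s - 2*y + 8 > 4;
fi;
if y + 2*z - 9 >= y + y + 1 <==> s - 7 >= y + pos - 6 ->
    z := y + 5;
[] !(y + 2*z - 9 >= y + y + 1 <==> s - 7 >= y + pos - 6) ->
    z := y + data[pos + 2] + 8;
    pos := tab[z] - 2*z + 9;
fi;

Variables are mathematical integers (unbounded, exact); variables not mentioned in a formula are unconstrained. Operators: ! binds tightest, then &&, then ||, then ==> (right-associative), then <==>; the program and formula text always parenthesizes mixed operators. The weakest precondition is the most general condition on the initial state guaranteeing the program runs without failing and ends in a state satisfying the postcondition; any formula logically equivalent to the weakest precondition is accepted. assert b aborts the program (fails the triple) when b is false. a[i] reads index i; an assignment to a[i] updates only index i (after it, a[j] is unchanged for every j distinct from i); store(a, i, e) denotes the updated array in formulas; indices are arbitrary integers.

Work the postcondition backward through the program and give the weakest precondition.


Working backward. After the program, s >= 7 must hold.
Then branch requires s >= 7; else branch requires s >= 7.
Before the if: ((2*z >= y + 10 <==> s >= pos + y + 1) ==> s >= 7) && ((!(2*z >= y + 10 <==> s >= pos + y + 1)) ==> s >= 7)
Then branch requires ((2*z >= y + 10 <==> z >= pos + y + 1) ==> z >= 7) && ((!(2*z >= y + 10 <==> z >= pos + y + 1)) ==> z >= 7); else branch requires 2*s > 2*y - 4 && ((6*pos >= y + 6 <==> s >= pos + y + 1) ==> s >= 7) && ((!(6*pos >= y + 6 <==> s >= pos + y + 1)) ==> s >= 7).
Before the if: (s < y + 3 ==> (((2*z >= y + 10 <==> z >= pos + y + 1) ==> z >= 7) && ((!(2*z >= y + 10 <==> z >= pos + y + 1)) ==> z >= 7))) && ((!(s < y + 3)) ==> (2*s > 2*y - 4 && ((6*pos >= y + 6 <==> s >= pos + y + 1) ==> s >= 7) && ((!(6*pos >= y + 6 <==> s >= pos + y + 1)) ==> s >= 7)))
Before assert 3*data[y] + z + 7 <= -7 && y + 9 >= 3: 3*data[y] + z <= -14 && y >= -6 && (s < y + 3 ==> (((2*z >= y + 10 <==> z >= pos + y + 1) ==> z >= 7) && ((!(2*z >= y + 10 <==> z >= pos + y + 1)) ==> z >= 7))) && ((!(s < y + 3)) ==> (2*s > 2*y - 4 && ((6*pos >= y + 6 <==> s >= pos + y + 1) ==> s >= 7) && ((!(6*pos >= y + 6 <==> s >= pos + y + 1)) ==> s >= 7)))
Answer: WP = 3*data[y] + z <= -14 && y >= -6 && (s < y + 3 ==> (((2*z >= y + 10 <==> z >= pos + y + 1) ==> z >= 7) && ((!(2*z >= y + 10 <==> z >= pos + y + 1)) ==> z >= 7))) && ((!(s < y + 3)) ==> (2*s > 2*y - 4 && ((6*pos >= y + 6 <==> s >= pos + y + 1) ==> s >= 7) && ((!(6*pos >= y + 6 <==> s >= pos + y + 1)) ==> s >= 7)))


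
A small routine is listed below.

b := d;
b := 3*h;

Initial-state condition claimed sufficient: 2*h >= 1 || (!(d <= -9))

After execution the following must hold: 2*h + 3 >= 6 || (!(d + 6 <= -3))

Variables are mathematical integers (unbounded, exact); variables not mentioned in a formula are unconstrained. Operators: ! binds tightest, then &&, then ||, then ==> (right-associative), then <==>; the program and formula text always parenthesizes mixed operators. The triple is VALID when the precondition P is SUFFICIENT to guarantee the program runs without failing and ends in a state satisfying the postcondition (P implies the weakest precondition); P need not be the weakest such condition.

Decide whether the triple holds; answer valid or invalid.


Working backward. After the program, the postcondition 2*h + 3 >= 6 || (!(d + 6 <= -3)) must hold; in canonical form it is 2*h >= 3 || (!(d <= -9)).
Before b := 3*h: 2*h >= 3 || (!(d <= -9))
Before b := d: 2*h >= 3 || (!(d <= -9))
The weakest precondition is 2*h >= 3 || (!(d <= -9)).
Check whether 2*h >= 1 || (!(d <= -9)) implies it.
Countermodel: at the initial state d = -9, h = 1, the precondition holds but the weakest precondition fails.
Answer: invalid


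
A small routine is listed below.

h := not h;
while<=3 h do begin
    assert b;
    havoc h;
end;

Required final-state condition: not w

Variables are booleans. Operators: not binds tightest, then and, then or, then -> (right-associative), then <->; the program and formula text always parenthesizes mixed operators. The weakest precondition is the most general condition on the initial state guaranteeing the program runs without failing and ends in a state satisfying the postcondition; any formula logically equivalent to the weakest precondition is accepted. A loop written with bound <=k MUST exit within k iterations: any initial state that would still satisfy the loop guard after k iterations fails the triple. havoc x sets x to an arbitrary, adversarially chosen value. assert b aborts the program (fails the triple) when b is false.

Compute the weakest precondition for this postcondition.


Working backward. After the program, not w must hold.
Before the loop (bound <=3), unroll the exhaustion recursion (WP_0 = exit-now case; WP_j = one more guarded iteration, up to j = 3):
  WP_0: (not h) and (not w)
  WP_1: (not h) and ((not h) -> (not w))
  WP_2: (not h) and ((not h) -> (not w))
  WP_3: (not h) and ((not h) -> (not w))
So before the loop: (not h) and ((not h) -> (not w))
Before h := not h: h and (h -> (not w))
Answer: WP = h and (h -> (not w))


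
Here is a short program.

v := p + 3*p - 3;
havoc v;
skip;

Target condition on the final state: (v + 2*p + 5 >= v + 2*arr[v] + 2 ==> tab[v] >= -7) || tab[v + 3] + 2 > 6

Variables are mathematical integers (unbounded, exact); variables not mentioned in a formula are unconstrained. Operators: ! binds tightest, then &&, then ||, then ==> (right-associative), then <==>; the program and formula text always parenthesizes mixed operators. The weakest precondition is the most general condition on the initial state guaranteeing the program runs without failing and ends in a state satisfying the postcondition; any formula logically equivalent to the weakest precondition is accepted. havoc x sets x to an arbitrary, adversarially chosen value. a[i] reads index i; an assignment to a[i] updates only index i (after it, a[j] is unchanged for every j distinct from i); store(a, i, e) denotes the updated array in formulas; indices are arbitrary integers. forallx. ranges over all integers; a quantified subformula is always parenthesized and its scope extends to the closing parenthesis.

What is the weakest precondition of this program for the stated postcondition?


Working backward. After the program, the postcondition (v + 2*p + 5 >= v + 2*arr[v] + 2 ==> tab[v] >= -7) || tab[v + 3] + 2 > 6 must hold; in canonical form it is (2*p >= 2*arr[v] - 3 ==> tab[v] >= -7) || tab[v + 3] > 4.
Before skip: (2*p >= 2*arr[v] - 3 ==> tab[v] >= -7) || tab[v + 3] > 4
Before havoc v: forall v_1. ((2*p >= 2*arr[v_1] - 3 ==> tab[v_1] >= -7) || tab[v_1 + 3] > 4)
Before v := p + 3*p - 3: forall v_1. ((2*p >= 2*arr[v_1] - 3 ==> tab[v_1] >= -7) || tab[v_1 + 3] > 4)
Answer: WP = forall v_1. ((2*p >= 2*arr[v_1] - 3 ==> tab[v_1] >= -7) || tab[v_1 + 3] > 4)


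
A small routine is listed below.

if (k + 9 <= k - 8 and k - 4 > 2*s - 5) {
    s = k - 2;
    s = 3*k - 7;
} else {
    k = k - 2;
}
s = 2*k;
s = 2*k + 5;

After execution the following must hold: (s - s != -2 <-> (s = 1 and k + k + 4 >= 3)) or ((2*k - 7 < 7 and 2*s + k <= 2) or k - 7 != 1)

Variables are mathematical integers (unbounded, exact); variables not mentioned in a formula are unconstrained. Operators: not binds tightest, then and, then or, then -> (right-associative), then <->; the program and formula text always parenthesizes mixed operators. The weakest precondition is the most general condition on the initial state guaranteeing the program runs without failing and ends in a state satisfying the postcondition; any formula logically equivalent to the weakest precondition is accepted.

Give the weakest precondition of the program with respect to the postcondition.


Working backward. After the program, the postcondition (s - s != -2 <-> (s = 1 and k + k + 4 >= 3)) or ((2*k - 7 < 7 and 2*s + k <= 2) or k - 7 != 1) must hold; in canonical form it is (s = 1 and 2*k >= -1) or (2*k < 14 and k + 2*s <= 2) or k != 8.
Before s := 2*k + 5: (2*k = -4 and 2*k >= -1) or (2*k < 14 and 5*k <= -8) or k != 8
Before s := 2*k: (2*k = -4 and 2*k >= -1) or (2*k < 14 and 5*k <= -8) or k != 8
Then branch requires (2*k = -4 and 2*k >= -1) or (2*k < 14 and 5*k <= -8) or k != 8; else branch requires (2*k = 0 and 2*k >= 3) or (2*k < 18 and 5*k <= 2) or k != 10.
Before the if: (2*k = 0 and 2*k >= 3) or (2*k < 18 and 5*k <= 2) or k != 10
Answer: WP = (2*k = 0 and 2*k >= 3) or (2*k < 18 and 5*k <= 2) or k != 10
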